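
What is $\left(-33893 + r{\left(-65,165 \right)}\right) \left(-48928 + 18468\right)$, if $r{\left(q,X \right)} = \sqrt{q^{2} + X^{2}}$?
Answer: $1032380780 - 152300 \sqrt{1258} \approx 1.027 \cdot 10^{9}$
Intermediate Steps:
$r{\left(q,X \right)} = \sqrt{X^{2} + q^{2}}$
$\left(-33893 + r{\left(-65,165 \right)}\right) \left(-48928 + 18468\right) = \left(-33893 + \sqrt{165^{2} + \left(-65\right)^{2}}\right) \left(-48928 + 18468\right) = \left(-33893 + \sqrt{27225 + 4225}\right) \left(-30460\right) = \left(-33893 + \sqrt{31450}\right) \left(-30460\right) = \left(-33893 + 5 \sqrt{1258}\right) \left(-30460\right) = 1032380780 - 152300 \sqrt{1258}$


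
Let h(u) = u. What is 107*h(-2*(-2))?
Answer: 428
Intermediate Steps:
107*h(-2*(-2)) = 107*(-2*(-2)) = 107*4 = 428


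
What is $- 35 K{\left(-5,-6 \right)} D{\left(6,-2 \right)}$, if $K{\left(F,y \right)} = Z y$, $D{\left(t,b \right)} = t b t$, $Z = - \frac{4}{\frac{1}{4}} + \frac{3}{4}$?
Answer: $230580$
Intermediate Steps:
$Z = - \frac{61}{4}$ ($Z = - 4 \frac{1}{\frac{1}{4}} + 3 \cdot \frac{1}{4} = \left(-4\right) 4 + \frac{3}{4} = -16 + \frac{3}{4} = - \frac{61}{4} \approx -15.25$)
$D{\left(t,b \right)} = b t^{2}$ ($D{\left(t,b \right)} = b t t = b t^{2}$)
$K{\left(F,y \right)} = - \frac{61 y}{4}$
$- 35 K{\left(-5,-6 \right)} D{\left(6,-2 \right)} = - 35 \left(\left(- \frac{61}{4}\right) \left(-6\right)\right) \left(- 2 \cdot 6^{2}\right) = \left(-35\right) \frac{183}{2} \left(\left(-2\right) 36\right) = \left(- \frac{6405}{2}\right) \left(-72\right) = 230580$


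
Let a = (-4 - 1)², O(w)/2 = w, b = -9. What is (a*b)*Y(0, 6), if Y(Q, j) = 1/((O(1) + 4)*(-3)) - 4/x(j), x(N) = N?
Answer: 325/2 ≈ 162.50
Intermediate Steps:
O(w) = 2*w
a = 25 (a = (-5)² = 25)
Y(Q, j) = -1/18 - 4/j (Y(Q, j) = 1/((2*1 + 4)*(-3)) - 4/j = -⅓/(2 + 4) - 4/j = -⅓/6 - 4/j = (⅙)*(-⅓) - 4/j = -1/18 - 4/j)
(a*b)*Y(0, 6) = (25*(-9))*((1/18)*(-72 - 1*6)/6) = -25*(-72 - 6)/(2*6) = -25*(-78)/(2*6) = -225*(-13/18) = 325/2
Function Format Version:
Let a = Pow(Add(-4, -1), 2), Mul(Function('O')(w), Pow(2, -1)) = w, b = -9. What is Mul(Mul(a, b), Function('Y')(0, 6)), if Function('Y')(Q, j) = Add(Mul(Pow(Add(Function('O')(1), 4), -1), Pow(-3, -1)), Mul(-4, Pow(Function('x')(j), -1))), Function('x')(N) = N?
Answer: Rational(325, 2) ≈ 162.50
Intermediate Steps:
Function('O')(w) = Mul(2, w)
a = 25 (a = Pow(-5, 2) = 25)
Function('Y')(Q, j) = Add(Rational(-1, 18), Mul(-4, Pow(j, -1))) (Function('Y')(Q, j) = Add(Mul(Pow(Add(Mul(2, 1), 4), -1), Pow(-3, -1)), Mul(-4, Pow(j, -1))) = Add(Mul(Pow(Add(2, 4), -1), Rational(-1, 3)), Mul(-4, Pow(j, -1))) = Add(Mul(Pow(6, -1), Rational(-1, 3)), Mul(-4, Pow(j, -1))) = Add(Mul(Rational(1, 6), Rational(-1, 3)), Mul(-4, Pow(j, -1))) = Add(Rational(-1, 18), Mul(-4, Pow(j, -1))))
Mul(Mul(a, b), Function('Y')(0, 6)) = Mul(Mul(25, -9), Mul(Rational(1, 18), Pow(6, -1), Add(-72, Mul(-1, 6)))) = Mul(-225, Mul(Rational(1, 18), Rational(1, 6), Add(-72, -6))) = Mul(-225, Mul(Rational(1, 18), Rational(1, 6), -78)) = Mul(-225, Rational(-13, 18)) = Rational(325, 2)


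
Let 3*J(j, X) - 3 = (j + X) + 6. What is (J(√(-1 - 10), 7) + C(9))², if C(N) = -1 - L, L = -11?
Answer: (46 + I*√11)²/9 ≈ 233.89 + 33.903*I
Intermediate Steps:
J(j, X) = 3 + X/3 + j/3 (J(j, X) = 1 + ((j + X) + 6)/3 = 1 + ((X + j) + 6)/3 = 1 + (6 + X + j)/3 = 1 + (2 + X/3 + j/3) = 3 + X/3 + j/3)
C(N) = 10 (C(N) = -1 - 1*(-11) = -1 + 11 = 10)
(J(√(-1 - 10), 7) + C(9))² = ((3 + (⅓)*7 + √(-1 - 10)/3) + 10)² = ((3 + 7/3 + √(-11)/3) + 10)² = ((3 + 7/3 + (I*√11)/3) + 10)² = ((3 + 7/3 + I*√11/3) + 10)² = ((16/3 + I*√11/3) + 10)² = (46/3 + I*√11/3)²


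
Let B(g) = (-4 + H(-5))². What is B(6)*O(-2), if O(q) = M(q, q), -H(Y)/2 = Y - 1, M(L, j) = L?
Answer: -128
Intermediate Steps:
H(Y) = 2 - 2*Y (H(Y) = -2*(Y - 1) = -2*(-1 + Y) = 2 - 2*Y)
O(q) = q
B(g) = 64 (B(g) = (-4 + (2 - 2*(-5)))² = (-4 + (2 + 10))² = (-4 + 12)² = 8² = 64)
B(6)*O(-2) = 64*(-2) = -128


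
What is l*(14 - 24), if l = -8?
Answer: 80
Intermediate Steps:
l*(14 - 24) = -8*(14 - 24) = -8*(-10) = 80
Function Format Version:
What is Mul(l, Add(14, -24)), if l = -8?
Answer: 80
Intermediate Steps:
Mul(l, Add(14, -24)) = Mul(-8, Add(14, -24)) = Mul(-8, -10) = 80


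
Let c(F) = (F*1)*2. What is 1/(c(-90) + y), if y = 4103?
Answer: 1/3923 ≈ 0.00025491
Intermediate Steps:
c(F) = 2*F (c(F) = F*2 = 2*F)
1/(c(-90) + y) = 1/(2*(-90) + 4103) = 1/(-180 + 4103) = 1/3923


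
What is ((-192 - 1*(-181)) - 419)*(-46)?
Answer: 19780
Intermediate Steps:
((-192 - 1*(-181)) - 419)*(-46) = ((-192 + 181) - 419)*(-46) = (-11 - 419)*(-46) = -430*(-46) = 19780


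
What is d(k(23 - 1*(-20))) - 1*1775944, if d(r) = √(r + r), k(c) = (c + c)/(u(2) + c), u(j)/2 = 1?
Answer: -1775944 + 2*√215/15 ≈ -1.7759e+6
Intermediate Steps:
u(j) = 2 (u(j) = 2*1 = 2)
k(c) = 2*c/(2 + c) (k(c) = (c + c)/(2 + c) = (2*c)/(2 + c) = 2*c/(2 + c))
d(r) = √2*√r (d(r) = √(2*r) = √2*√r)
d(k(23 - 1*(-20))) - 1*1775944 = √2*√(2*(23 - 1*(-20))/(2 + (23 - 1*(-20)))) - 1*1775944 = √2*√(2*(23 + 20)/(2 + (23 + 20))) - 1775944 = √2*√(2*43/(2 + 43)) - 1775944 = √2*√(2*43/45) - 1775944 = √2*√(2*43*(1/45)) - 1775944 = √2*√(86/45) - 1775944 = √2*(√430/15) - 1775944 = 2*√215/15 - 1775944 = -1775944 + 2*√215/15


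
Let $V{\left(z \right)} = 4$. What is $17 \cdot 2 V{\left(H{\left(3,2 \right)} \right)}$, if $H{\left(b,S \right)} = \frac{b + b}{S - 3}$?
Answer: $136$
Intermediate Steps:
$H{\left(b,S \right)} = \frac{2 b}{-3 + S}$
$17 \cdot 2 V{\left(H{\left(3,2 \right)} \right)} = 17 \cdot 2 \cdot 4 = 34 \cdot 4 = 136$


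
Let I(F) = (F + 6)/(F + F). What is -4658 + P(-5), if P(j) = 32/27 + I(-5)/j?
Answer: -6286673/1350 ≈ -4656.8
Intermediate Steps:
I(F) = (6 + F)/(2*F) (I(F) = (6 + F)/((2*F)) = (6 + F)*(1/(2*F)) = (6 + F)/(2*F))
P(j) = 32/27 - 1/(10*j) (P(j) = 32/27 + ((1/2)*(6 - 5)/(-5))/j = 32*(1/27) + ((1/2)*(-1/5)*1)/j = 32/27 - 1/(10*j))
-4658 + P(-5) = -4658 + (1/270)*(-27 + 320*(-5))/(-5) = -4658 + (1/270)*(-1/5)*(-27 - 1600) = -4658 + (1/270)*(-1/5)*(-1627) = -4658 + 1627/1350 = -6286673/1350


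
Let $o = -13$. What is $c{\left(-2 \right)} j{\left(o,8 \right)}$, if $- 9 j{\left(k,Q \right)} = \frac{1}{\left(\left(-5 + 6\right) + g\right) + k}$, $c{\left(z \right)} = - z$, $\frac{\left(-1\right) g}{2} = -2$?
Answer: $\frac{1}{36} \approx 0.027778$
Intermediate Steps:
$g = 4$ ($g = \left(-2\right) \left(-2\right) = 4$)
$j{\left(k,Q \right)} = - \frac{1}{9 \left(5 + k\right)}$ ($j{\left(k,Q \right)} = - \frac{1}{9 \left(\left(\left(-5 + 6\right) + 4\right) + k\right)} = - \frac{1}{9 \left(\left(1 + 4\right) + k\right)} = - \frac{1}{9 \left(5 + k\right)}$)
$c{\left(-2 \right)} j{\left(o,8 \right)} = \left(-1\right) \left(-2\right) \left(- \frac{1}{45 + 9 \left(-13\right)}\right) = 2 \left(- \frac{1}{45 - 117}\right) = 2 \left(- \frac{1}{-72}\right) = 2 \left(\left(-1\right) \left(- \frac{1}{72}\right)\right) = 2 \cdot \frac{1}{72} = \frac{1}{36}$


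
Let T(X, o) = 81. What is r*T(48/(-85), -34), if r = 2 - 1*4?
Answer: -162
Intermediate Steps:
r = -2 (r = 2 - 4 = -2)
r*T(48/(-85), -34) = -2*81 = -162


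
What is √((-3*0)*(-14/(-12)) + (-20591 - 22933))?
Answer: 6*I*√1209 ≈ 208.62*I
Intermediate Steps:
√((-3*0)*(-14/(-12)) + (-20591 - 22933)) = √(0*(-14*(-1/12)) - 43524) = √(0*(7/6) - 43524) = √(0 - 43524) = √(-43524) = 6*I*√1209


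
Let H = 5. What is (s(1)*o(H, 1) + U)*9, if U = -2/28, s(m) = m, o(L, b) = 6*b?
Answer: 747/14 ≈ 53.357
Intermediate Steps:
U = -1/14 (U = -2*1/28 = -1/14 ≈ -0.071429)
(s(1)*o(H, 1) + U)*9 = (1*(6*1) - 1/14)*9 = (1*6 - 1/14)*9 = (6 - 1/14)*9 = (83/14)*9 = 747/14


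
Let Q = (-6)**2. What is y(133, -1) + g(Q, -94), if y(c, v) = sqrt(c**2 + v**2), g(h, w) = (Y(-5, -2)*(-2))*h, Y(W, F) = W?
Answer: 360 + sqrt(17690) ≈ 493.00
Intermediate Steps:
Q = 36
g(h, w) = 10*h (g(h, w) = (-5*(-2))*h = 10*h)
y(133, -1) + g(Q, -94) = sqrt(133**2 + (-1)**2) + 10*36 = sqrt(17689 + 1) + 360 = sqrt(17690) + 360 = 360 + sqrt(17690)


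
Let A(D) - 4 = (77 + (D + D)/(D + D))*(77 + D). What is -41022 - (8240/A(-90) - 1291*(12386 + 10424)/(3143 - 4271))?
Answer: -3823421827/56964 ≈ -67120.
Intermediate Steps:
A(D) = 6010 + 78*D (A(D) = 4 + (77 + (D + D)/(D + D))*(77 + D) = 4 + (77 + (2*D)/((2*D)))*(77 + D) = 4 + (77 + (2*D)*(1/(2*D)))*(77 + D) = 4 + (77 + 1)*(77 + D) = 4 + 78*(77 + D) = 4 + (6006 + 78*D) = 6010 + 78*D)
-41022 - (8240/A(-90) - 1291*(12386 + 10424)/(3143 - 4271)) = -41022 - (8240/(6010 + 78*(-90)) - 1291*(12386 + 10424)/(3143 - 4271)) = -41022 - (8240/(6010 - 7020) - 1291/((-1128/22810))) = -41022 - (8240/(-1010) - 1291/((-1128*1/22810))) = -41022 - (8240*(-1/1010) - 1291/(-564/11405)) = -41022 - (-824/101 - 1291*(-11405/564)) = -41022 - (-824/101 + 14723855/564) = -41022 - 1*1486644619/56964 = -41022 - 1486644619/56964 = -3823421827/56964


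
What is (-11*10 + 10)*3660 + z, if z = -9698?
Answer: -375698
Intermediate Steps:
(-11*10 + 10)*3660 + z = (-11*10 + 10)*3660 - 9698 = (-110 + 10)*3660 - 9698 = -100*3660 - 9698 = -366000 - 9698 = -375698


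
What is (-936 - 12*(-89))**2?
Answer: 17424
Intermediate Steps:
(-936 - 12*(-89))**2 = (-936 + 1068)**2 = 132**2 = 17424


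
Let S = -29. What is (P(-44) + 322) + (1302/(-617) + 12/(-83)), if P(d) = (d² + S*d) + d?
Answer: 178610920/51211 ≈ 3487.7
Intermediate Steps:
P(d) = d² - 28*d (P(d) = (d² - 29*d) + d = d² - 28*d)
(P(-44) + 322) + (1302/(-617) + 12/(-83)) = (-44*(-28 - 44) + 322) + (1302/(-617) + 12/(-83)) = (-44*(-72) + 322) + (1302*(-1/617) + 12*(-1/83)) = (3168 + 322) + (-1302/617 - 12/83) = 3490 - 115470/51211 = 178610920/51211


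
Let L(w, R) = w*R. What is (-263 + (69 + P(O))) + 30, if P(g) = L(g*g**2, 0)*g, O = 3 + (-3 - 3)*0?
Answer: -164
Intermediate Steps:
L(w, R) = R*w
O = 3 (O = 3 - 6*0 = 3 + 0 = 3)
P(g) = 0 (P(g) = (0*(g*g**2))*g = (0*g**3)*g = 0*g = 0)
(-263 + (69 + P(O))) + 30 = (-263 + (69 + 0)) + 30 = (-263 + 69) + 30 = -194 + 30 = -164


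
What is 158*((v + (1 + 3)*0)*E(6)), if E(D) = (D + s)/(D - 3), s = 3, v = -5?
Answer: -2370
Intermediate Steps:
E(D) = (3 + D)/(-3 + D) (E(D) = (D + 3)/(D - 3) = (3 + D)/(-3 + D))
158*((v + (1 + 3)*0)*E(6)) = 158*((-5 + (1 + 3)*0)*((3 + 6)/(-3 + 6))) = 158*((-5 + 4*0)*(9/3)) = 158*((-5 + 0)*((1/3)*9)) = 158*(-5*3) = 158*(-15) = -2370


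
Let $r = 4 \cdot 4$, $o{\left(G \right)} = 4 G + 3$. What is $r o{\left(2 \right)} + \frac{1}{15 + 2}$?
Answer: $\frac{2993}{17} \approx 176.06$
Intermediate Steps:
$o{\left(G \right)} = 3 + 4 G$
$r = 16$
$r o{\left(2 \right)} + \frac{1}{15 + 2} = 16 \left(3 + 4 \cdot 2\right) + \frac{1}{15 + 2} = 16 \left(3 + 8\right) + \frac{1}{17} = 16 \cdot 11 + \frac{1}{17} = 176 + \frac{1}{17} = \frac{2993}{17}$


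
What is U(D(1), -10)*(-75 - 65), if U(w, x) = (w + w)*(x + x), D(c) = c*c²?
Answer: 5600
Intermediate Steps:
D(c) = c³
U(w, x) = 4*w*x (U(w, x) = (2*w)*(2*x) = 4*w*x)
U(D(1), -10)*(-75 - 65) = (4*1³*(-10))*(-75 - 65) = (4*1*(-10))*(-140) = -40*(-140) = 5600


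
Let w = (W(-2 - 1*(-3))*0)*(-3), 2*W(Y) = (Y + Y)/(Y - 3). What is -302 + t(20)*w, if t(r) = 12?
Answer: -302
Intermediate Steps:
W(Y) = Y/(-3 + Y) (W(Y) = ((Y + Y)/(Y - 3))/2 = ((2*Y)/(-3 + Y))/2 = (2*Y/(-3 + Y))/2 = Y/(-3 + Y))
w = 0 (w = (((-2 - 1*(-3))/(-3 + (-2 - 1*(-3))))*0)*(-3) = (((-2 + 3)/(-3 + (-2 + 3)))*0)*(-3) = ((1/(-3 + 1))*0)*(-3) = ((1/(-2))*0)*(-3) = ((1*(-½))*0)*(-3) = -½*0*(-3) = 0*(-3) = 0)
-302 + t(20)*w = -302 + 12*0 = -302 + 0 = -302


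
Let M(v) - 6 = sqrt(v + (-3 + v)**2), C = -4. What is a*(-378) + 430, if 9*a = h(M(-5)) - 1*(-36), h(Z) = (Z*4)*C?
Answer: 2950 + 672*sqrt(59) ≈ 8111.7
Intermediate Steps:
M(v) = 6 + sqrt(v + (-3 + v)**2)
h(Z) = -16*Z (h(Z) = (Z*4)*(-4) = (4*Z)*(-4) = -16*Z)
a = -20/3 - 16*sqrt(59)/9 (a = (-16*(6 + sqrt(-5 + (-3 - 5)**2)) - 1*(-36))/9 = (-16*(6 + sqrt(-5 + (-8)**2)) + 36)/9 = (-16*(6 + sqrt(-5 + 64)) + 36)/9 = (-16*(6 + sqrt(59)) + 36)/9 = ((-96 - 16*sqrt(59)) + 36)/9 = (-60 - 16*sqrt(59))/9 = -20/3 - 16*sqrt(59)/9 ≈ -20.322)
a*(-378) + 430 = (-20/3 - 16*sqrt(59)/9)*(-378) + 430 = (2520 + 672*sqrt(59)) + 430 = 2950 + 672*sqrt(59)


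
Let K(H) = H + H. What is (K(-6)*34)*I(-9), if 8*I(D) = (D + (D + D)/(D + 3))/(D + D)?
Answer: -17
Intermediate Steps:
K(H) = 2*H
I(D) = (D + 2*D/(3 + D))/(16*D) (I(D) = ((D + (D + D)/(D + 3))/(D + D))/8 = ((D + (2*D)/(3 + D))/((2*D)))/8 = ((D + 2*D/(3 + D))*(1/(2*D)))/8 = ((D + 2*D/(3 + D))/(2*D))/8 = (D + 2*D/(3 + D))/(16*D))
(K(-6)*34)*I(-9) = ((2*(-6))*34)*((5 - 9)/(16*(3 - 9))) = (-12*34)*((1/16)*(-4)/(-6)) = -51*(-1)*(-4)/(2*6) = -408*1/24 = -17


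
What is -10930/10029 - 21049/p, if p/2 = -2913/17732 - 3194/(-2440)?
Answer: -285455324731105/31044950022 ≈ -9194.9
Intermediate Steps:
p = 3095518/1352065 (p = 2*(-2913/17732 - 3194/(-2440)) = 2*(-2913*1/17732 - 3194*(-1/2440)) = 2*(-2913/17732 + 1597/1220) = 2*(1547759/1352065) = 3095518/1352065 ≈ 2.2895)
-10930/10029 - 21049/p = -10930/10029 - 21049/3095518/1352065 = -10930*1/10029 - 21049*1352065/3095518 = -10930/10029 - 28459616185/3095518 = -285455324731105/31044950022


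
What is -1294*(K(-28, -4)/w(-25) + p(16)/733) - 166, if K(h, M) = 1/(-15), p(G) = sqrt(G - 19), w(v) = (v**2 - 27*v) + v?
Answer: -3173456/19125 - 1294*I*sqrt(3)/733 ≈ -165.93 - 3.0577*I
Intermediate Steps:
w(v) = v**2 - 26*v
p(G) = sqrt(-19 + G)
K(h, M) = -1/15
-1294*(K(-28, -4)/w(-25) + p(16)/733) - 166 = -1294*(-(-1/(25*(-26 - 25)))/15 + sqrt(-19 + 16)/733) - 166 = -1294*(-1/(15*((-25*(-51)))) + sqrt(-3)*(1/733)) - 166 = -1294*(-1/15/1275 + (I*sqrt(3))*(1/733)) - 166 = -1294*(-1/15*1/1275 + I*sqrt(3)/733) - 166 = -1294*(-1/19125 + I*sqrt(3)/733) - 166 = (1294/19125 - 1294*I*sqrt(3)/733) - 166 = -3173456/19125 - 1294*I*sqrt(3)/733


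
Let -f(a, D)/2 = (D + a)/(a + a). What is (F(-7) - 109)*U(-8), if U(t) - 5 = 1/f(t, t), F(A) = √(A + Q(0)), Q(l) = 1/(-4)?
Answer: -981/2 + 9*I*√29/4 ≈ -490.5 + 12.117*I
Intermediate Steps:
Q(l) = -¼
f(a, D) = -(D + a)/a (f(a, D) = -2*(D + a)/(a + a) = -2*(D + a)/(2*a) = -2*(D + a)*1/(2*a) = -(D + a)/a)
F(A) = √(-¼ + A) (F(A) = √(A - ¼) = √(-¼ + A))
U(t) = 9/2 (U(t) = 5 + 1/((-t - t)/t) = 5 + 1/((-2*t)/t) = 5 + 1/(-2) = 5 - ½ = 9/2)
(F(-7) - 109)*U(-8) = (√(-1 + 4*(-7))/2 - 109)*(9/2) = (√(-1 - 28)/2 - 109)*(9/2) = (√(-29)/2 - 109)*(9/2) = ((I*√29)/2 - 109)*(9/2) = (I*√29/2 - 109)*(9/2) = (-109 + I*√29/2)*(9/2) = -981/2 + 9*I*√29/4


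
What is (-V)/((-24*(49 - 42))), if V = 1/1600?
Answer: 1/268800 ≈ 3.7202e-6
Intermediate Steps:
V = 1/1600 ≈ 0.00062500
(-V)/((-24*(49 - 42))) = (-1*1/1600)/((-24*(49 - 42))) = -1/(1600*((-24*7))) = -1/1600/(-168) = -1/1600*(-1/168) = 1/268800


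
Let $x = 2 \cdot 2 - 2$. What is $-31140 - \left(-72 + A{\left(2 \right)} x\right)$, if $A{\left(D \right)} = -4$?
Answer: $-31060$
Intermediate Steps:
$x = 2$ ($x = 4 - 2 = 2$)
$-31140 - \left(-72 + A{\left(2 \right)} x\right) = -31140 - \left(-72 - 8\right) = -31140 - -80 = -31140 + 80 = -31060$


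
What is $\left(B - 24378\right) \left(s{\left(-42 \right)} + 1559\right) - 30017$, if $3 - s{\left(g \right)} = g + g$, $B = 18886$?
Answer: $-9069849$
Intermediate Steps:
$s{\left(g \right)} = 3 - 2 g$ ($s{\left(g \right)} = 3 - \left(g + g\right) = 3 - 2 g$)
$\left(B - 24378\right) \left(s{\left(-42 \right)} + 1559\right) - 30017 = \left(18886 - 24378\right) \left(\left(3 - -84\right) + 1559\right) - 30017 = - 5492 \left(\left(3 + 84\right) + 1559\right) - 30017 = - 5492 \left(87 + 1559\right) - 30017 = \left(-5492\right) 1646 - 30017 = -9039832 - 30017 = -9069849$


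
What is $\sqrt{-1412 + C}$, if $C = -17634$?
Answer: $i \sqrt{19046} \approx 138.01 i$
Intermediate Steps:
$\sqrt{-1412 + C} = \sqrt{-1412 - 17634} = \sqrt{-19046} = i \sqrt{19046}$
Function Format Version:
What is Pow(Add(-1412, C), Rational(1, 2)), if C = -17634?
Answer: Mul(I, Pow(19046, Rational(1, 2))) ≈ Mul(138.01, I)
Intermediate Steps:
Pow(Add(-1412, C), Rational(1, 2)) = Pow(Add(-1412, -17634), Rational(1, 2)) = Pow(-19046, Rational(1, 2)) = Mul(I, Pow(19046, Rational(1, 2)))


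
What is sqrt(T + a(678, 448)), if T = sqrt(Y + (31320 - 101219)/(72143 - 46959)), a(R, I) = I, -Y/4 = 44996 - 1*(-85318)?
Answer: sqrt(4439636992 + 1574*I*sqrt(20662497698722))/3148 ≈ 25.472 + 14.172*I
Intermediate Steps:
Y = -521256 (Y = -4*(44996 - 1*(-85318)) = -4*(44996 + 85318) = -4*130314 = -521256)
T = I*sqrt(20662497698722)/6296 (T = sqrt(-521256 + (31320 - 101219)/(72143 - 46959)) = sqrt(-521256 - 69899/25184) = sqrt(-13127381003/25184) = I*sqrt(20662497698722)/6296 ≈ 721.98*I)
sqrt(T + a(678, 448)) = sqrt(I*sqrt(20662497698722)/6296 + 448) = sqrt(448 + I*sqrt(20662497698722)/6296)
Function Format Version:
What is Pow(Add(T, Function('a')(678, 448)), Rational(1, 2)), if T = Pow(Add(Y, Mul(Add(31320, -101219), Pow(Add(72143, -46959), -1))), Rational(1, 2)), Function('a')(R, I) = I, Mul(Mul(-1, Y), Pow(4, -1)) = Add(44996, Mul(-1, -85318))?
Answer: Mul(Rational(1, 3148), Pow(Add(4439636992, Mul(1574, I, Pow(20662497698722, Rational(1, 2)))), Rational(1, 2))) ≈ Add(25.472, Mul(14.172, I))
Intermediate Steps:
Y = -521256 (Y = Mul(-4, Add(44996, Mul(-1, -85318))) = Mul(-4, Add(44996, 85318)) = Mul(-4, 130314) = -521256)
T = Mul(Rational(1, 6296), I, Pow(20662497698722, Rational(1, 2))) (T = Pow(Add(-521256, Mul(Add(31320, -101219), Pow(Add(72143, -46959), -1))), Rational(1, 2)) = Pow(Add(-521256, Mul(-69899, Pow(25184, -1))), Rational(1, 2)) = Pow(Add(-521256, Mul(-69899, Rational(1, 25184))), Rational(1, 2)) = Pow(Add(-521256, Rational(-69899, 25184)), Rational(1, 2)) = Pow(Rational(-13127381003, 25184), Rational(1, 2)) = Mul(Rational(1, 6296), I, Pow(20662497698722, Rational(1, 2))) ≈ Mul(721.98, I))
Pow(Add(T, Function('a')(678, 448)), Rational(1, 2)) = Pow(Add(Mul(Rational(1, 6296), I, Pow(20662497698722, Rational(1, 2))), 448), Rational(1, 2)) = Pow(Add(448, Mul(Rational(1, 6296), I, Pow(20662497698722, Rational(1, 2)))), Rational(1, 2))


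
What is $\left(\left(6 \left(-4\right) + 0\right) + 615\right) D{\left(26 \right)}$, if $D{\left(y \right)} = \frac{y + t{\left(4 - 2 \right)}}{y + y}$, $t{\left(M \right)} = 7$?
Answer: $\frac{19503}{52} \approx 375.06$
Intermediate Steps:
$D{\left(y \right)} = \frac{7 + y}{2 y}$ ($D{\left(y \right)} = \frac{y + 7}{y + y} = \frac{7 + y}{2 y}$)
$\left(\left(6 \left(-4\right) + 0\right) + 615\right) D{\left(26 \right)} = \left(\left(6 \left(-4\right) + 0\right) + 615\right) \frac{7 + 26}{2 \cdot 26} = \left(\left(-24 + 0\right) + 615\right) \frac{1}{2} \cdot \frac{1}{26} \cdot 33 = \left(-24 + 615\right) \frac{33}{52} = 591 \cdot \frac{33}{52} = \frac{19503}{52}$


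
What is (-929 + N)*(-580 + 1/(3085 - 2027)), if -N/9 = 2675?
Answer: 7671714778/529 ≈ 1.4502e+7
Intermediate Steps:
N = -24075 (N = -9*2675 = -24075)
(-929 + N)*(-580 + 1/(3085 - 2027)) = (-929 - 24075)*(-580 + 1/(3085 - 2027)) = -25004*(-580 + 1/1058) = -25004*(-613639/1058) = 7671714778/529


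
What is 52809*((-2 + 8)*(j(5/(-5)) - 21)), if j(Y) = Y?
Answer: -6970788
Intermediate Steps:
52809*((-2 + 8)*(j(5/(-5)) - 21)) = 52809*((-2 + 8)*(5/(-5) - 21)) = 52809*(6*(5*(-1/5) - 21)) = 52809*(6*(-1 - 21)) = 52809*(6*(-22)) = 52809*(-132) = -6970788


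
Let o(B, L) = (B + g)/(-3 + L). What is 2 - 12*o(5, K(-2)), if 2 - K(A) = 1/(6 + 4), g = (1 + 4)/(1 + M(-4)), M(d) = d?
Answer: 422/11 ≈ 38.364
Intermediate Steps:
g = -5/3 (g = (1 + 4)/(1 - 4) = 5/(-3) = 5*(-⅓) = -5/3 ≈ -1.6667)
K(A) = 19/10 (K(A) = 2 - 1/(6 + 4) = 2 - 1/10 = 2 - 1*⅒ = 2 - ⅒ = 19/10)
o(B, L) = (-5/3 + B)/(-3 + L) (o(B, L) = (B - 5/3)/(-3 + L) = (-5/3 + B)/(-3 + L))
2 - 12*o(5, K(-2)) = 2 - 12*(-5/3 + 5)/(-3 + 19/10) = 2 - 12*10/((-11/10)*3) = 2 - (-120)*10/(11*3) = 2 - 12*(-100/33) = 2 + 400/11 = 422/11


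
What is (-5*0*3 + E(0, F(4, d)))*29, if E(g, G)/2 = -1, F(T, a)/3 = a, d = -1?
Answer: -58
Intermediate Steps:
F(T, a) = 3*a
E(g, G) = -2 (E(g, G) = 2*(-1) = -2)
(-5*0*3 + E(0, F(4, d)))*29 = (-5*0*3 - 2)*29 = (0*3 - 2)*29 = (0 - 2)*29 = -2*29 = -58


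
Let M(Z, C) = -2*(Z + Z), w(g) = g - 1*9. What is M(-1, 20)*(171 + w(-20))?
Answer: 568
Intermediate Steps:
w(g) = -9 + g (w(g) = g - 9 = -9 + g)
M(Z, C) = -4*Z
M(-1, 20)*(171 + w(-20)) = (-4*(-1))*(171 + (-9 - 20)) = 4*(171 - 29) = 4*142 = 568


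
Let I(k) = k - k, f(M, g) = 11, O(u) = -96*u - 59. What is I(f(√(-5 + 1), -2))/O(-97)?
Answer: 0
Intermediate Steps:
O(u) = -59 - 96*u
I(k) = 0
I(f(√(-5 + 1), -2))/O(-97) = 0/(-59 - 96*(-97)) = 0/(-59 + 9312) = 0/9253 = 0*(1/9253) = 0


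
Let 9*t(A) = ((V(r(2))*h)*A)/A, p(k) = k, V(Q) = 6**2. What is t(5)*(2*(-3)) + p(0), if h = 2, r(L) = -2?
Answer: -48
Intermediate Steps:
V(Q) = 36
t(A) = 8 (t(A) = (((36*2)*A)/A)/9 = ((72*A)/A)/9 = (1/9)*72 = 8)
t(5)*(2*(-3)) + p(0) = 8*(2*(-3)) + 0 = 8*(-6) + 0 = -48 + 0 = -48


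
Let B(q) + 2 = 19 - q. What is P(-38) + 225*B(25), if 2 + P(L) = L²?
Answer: -358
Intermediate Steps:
B(q) = 17 - q (B(q) = -2 + (19 - q) = 17 - q)
P(L) = -2 + L²
P(-38) + 225*B(25) = (-2 + (-38)²) + 225*(17 - 1*25) = (-2 + 1444) + 225*(17 - 25) = 1442 + 225*(-8) = 1442 - 1800 = -358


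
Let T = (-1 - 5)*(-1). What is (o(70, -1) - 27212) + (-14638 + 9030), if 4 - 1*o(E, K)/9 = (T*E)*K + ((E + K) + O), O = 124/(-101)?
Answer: -2991009/101 ≈ -29614.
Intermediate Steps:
O = -124/101 (O = 124*(-1/101) = -124/101 ≈ -1.2277)
T = 6 (T = -6*(-1) = 6)
o(E, K) = 4752/101 - 9*E - 9*K - 54*E*K (o(E, K) = 36 - 9*((6*E)*K + ((E + K) - 124/101)) = 36 - 9*(6*E*K + (-124/101 + E + K)) = 36 - 9*(-124/101 + E + K + 6*E*K) = 36 + (1116/101 - 9*E - 9*K - 54*E*K) = 4752/101 - 9*E - 9*K - 54*E*K)
(o(70, -1) - 27212) + (-14638 + 9030) = ((4752/101 - 9*70 - 9*(-1) - 54*70*(-1)) - 27212) + (-14638 + 9030) = ((4752/101 - 630 + 9 + 3780) - 27212) - 5608 = (323811/101 - 27212) - 5608 = -2424601/101 - 5608 = -2991009/101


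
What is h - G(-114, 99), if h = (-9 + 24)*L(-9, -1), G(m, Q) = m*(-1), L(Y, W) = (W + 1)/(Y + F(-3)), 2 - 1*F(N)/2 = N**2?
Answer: -114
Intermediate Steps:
F(N) = 4 - 2*N**2
L(Y, W) = (1 + W)/(-14 + Y) (L(Y, W) = (W + 1)/(Y + (4 - 2*(-3)**2)) = (1 + W)/(Y + (4 - 2*9)) = (1 + W)/(Y + (4 - 18)) = (1 + W)/(Y - 14) = (1 + W)/(-14 + Y))
G(m, Q) = -m
h = 0 (h = (-9 + 24)*((1 - 1)/(-14 - 9)) = 15*(0/(-23)) = 15*(-1/23*0) = 15*0 = 0)
h - G(-114, 99) = 0 - (-1)*(-114) = 0 - 1*114 = 0 - 114 = -114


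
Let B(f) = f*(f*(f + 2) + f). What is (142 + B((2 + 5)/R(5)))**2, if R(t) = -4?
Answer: 87104889/4096 ≈ 21266.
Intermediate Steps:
B(f) = f*(f + f*(2 + f)) (B(f) = f*(f*(2 + f) + f) = f*(f + f*(2 + f)))
(142 + B((2 + 5)/R(5)))**2 = (142 + ((2 + 5)/(-4))**2*(3 + (2 + 5)/(-4)))**2 = (142 + (7*(-1/4))**2*(3 + 7*(-1/4)))**2 = (142 + (-7/4)**2*(3 - 7/4))**2 = (142 + (49/16)*(5/4))**2 = (142 + 245/64)**2 = (9333/64)**2 = 87104889/4096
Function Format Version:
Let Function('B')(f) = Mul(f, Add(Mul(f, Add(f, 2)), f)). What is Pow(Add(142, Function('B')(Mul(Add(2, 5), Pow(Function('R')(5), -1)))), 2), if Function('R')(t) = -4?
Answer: Rational(87104889, 4096) ≈ 21266.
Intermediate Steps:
Function('B')(f) = Mul(f, Add(f, Mul(f, Add(2, f)))) (Function('B')(f) = Mul(f, Add(Mul(f, Add(2, f)), f)) = Mul(f, Add(f, Mul(f, Add(2, f)))))
Pow(Add(142, Function('B')(Mul(Add(2, 5), Pow(Function('R')(5), -1)))), 2) = Pow(Add(142, Mul(Pow(Mul(Add(2, 5), Pow(-4, -1)), 2), Add(3, Mul(Add(2, 5), Pow(-4, -1))))), 2) = Pow(Add(142, Mul(Pow(Mul(7, Rational(-1, 4)), 2), Add(3, Mul(7, Rational(-1, 4))))), 2) = Pow(Add(142, Mul(Pow(Rational(-7, 4), 2), Add(3, Rational(-7, 4)))), 2) = Pow(Add(142, Mul(Rational(49, 16), Rational(5, 4))), 2) = Pow(Add(142, Rational(245, 64)), 2) = Pow(Rational(9333, 64), 2) = Rational(87104889, 4096)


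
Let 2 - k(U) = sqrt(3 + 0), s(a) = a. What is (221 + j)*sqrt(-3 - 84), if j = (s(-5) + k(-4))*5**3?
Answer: I*sqrt(87)*(-154 - 125*sqrt(3)) ≈ -3455.9*I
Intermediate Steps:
k(U) = 2 - sqrt(3) (k(U) = 2 - sqrt(3 + 0) = 2 - sqrt(3))
j = -375 - 125*sqrt(3) (j = (-5 + (2 - sqrt(3)))*5**3 = (-3 - sqrt(3))*125 = -375 - 125*sqrt(3) ≈ -591.51)
(221 + j)*sqrt(-3 - 84) = (221 + (-375 - 125*sqrt(3)))*sqrt(-3 - 84) = (-154 - 125*sqrt(3))*sqrt(-87) = (-154 - 125*sqrt(3))*(I*sqrt(87)) = I*sqrt(87)*(-154 - 125*sqrt(3))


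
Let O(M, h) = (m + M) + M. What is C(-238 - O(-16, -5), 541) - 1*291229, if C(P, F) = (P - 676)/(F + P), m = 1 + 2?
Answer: -96688913/332 ≈ -2.9123e+5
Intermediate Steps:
m = 3
O(M, h) = 3 + 2*M (O(M, h) = (3 + M) + M = 3 + 2*M)
C(P, F) = (-676 + P)/(F + P)
C(-238 - O(-16, -5), 541) - 1*291229 = (-676 + (-238 - (3 + 2*(-16))))/(541 + (-238 - (3 + 2*(-16)))) - 1*291229 = (-676 + (-238 - (3 - 32)))/(541 + (-238 - (3 - 32))) - 291229 = (-676 + (-238 - 1*(-29)))/(541 + (-238 - 1*(-29))) - 291229 = (-676 + (-238 + 29))/(541 + (-238 + 29)) - 291229 = (-676 - 209)/(541 - 209) - 291229 = -885/332 - 291229 = -96688913/332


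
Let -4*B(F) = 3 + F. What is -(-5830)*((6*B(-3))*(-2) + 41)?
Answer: 239030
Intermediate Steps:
B(F) = -¾ - F/4 (B(F) = -(3 + F)/4 = -¾ - F/4)
-(-5830)*((6*B(-3))*(-2) + 41) = -(-5830)*((6*(-¾ - ¼*(-3)))*(-2) + 41) = -(-5830)*((6*(-¾ + ¾))*(-2) + 41) = -(-5830)*((6*0)*(-2) + 41) = -(-5830)*(0*(-2) + 41) = -(-5830)*(0 + 41) = -(-5830)*41 = -106*(-2255) = 239030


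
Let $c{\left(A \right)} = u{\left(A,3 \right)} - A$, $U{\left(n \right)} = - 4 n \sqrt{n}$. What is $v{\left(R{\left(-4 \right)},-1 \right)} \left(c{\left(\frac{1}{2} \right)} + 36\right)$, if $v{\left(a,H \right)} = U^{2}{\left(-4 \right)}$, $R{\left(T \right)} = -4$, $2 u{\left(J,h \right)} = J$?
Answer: $-36608$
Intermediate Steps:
$u{\left(J,h \right)} = \frac{J}{2}$
$U{\left(n \right)} = - 4 n^{\frac{3}{2}}$
$v{\left(a,H \right)} = -1024$ ($v{\left(a,H \right)} = \left(- 4 \left(-4\right)^{\frac{3}{2}}\right)^{2} = \left(- 4 \left(- 8 i\right)\right)^{2} = \left(32 i\right)^{2} = -1024$)
$c{\left(A \right)} = - \frac{A}{2}$ ($c{\left(A \right)} = \frac{A}{2} - A = - \frac{A}{2}$)
$v{\left(R{\left(-4 \right)},-1 \right)} \left(c{\left(\frac{1}{2} \right)} + 36\right) = - 1024 \left(- \frac{1}{2 \cdot 2} + 36\right) = - 1024 \left(\left(- \frac{1}{2}\right) \frac{1}{2} + 36\right) = - 1024 \left(- \frac{1}{4} + 36\right) = \left(-1024\right) \frac{143}{4} = -36608$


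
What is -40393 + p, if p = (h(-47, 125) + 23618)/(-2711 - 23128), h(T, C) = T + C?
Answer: -1043738423/25839 ≈ -40394.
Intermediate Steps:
h(T, C) = C + T
p = -23696/25839 (p = ((125 - 47) + 23618)/(-2711 - 23128) = (78 + 23618)/(-25839) = 23696*(-1/25839) = -23696/25839 ≈ -0.91706)
-40393 + p = -40393 - 23696/25839 = -1043738423/25839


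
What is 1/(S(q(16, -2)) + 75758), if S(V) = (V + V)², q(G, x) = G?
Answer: 1/76782 ≈ 1.3024e-5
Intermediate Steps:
S(V) = 4*V² (S(V) = (2*V)² = 4*V²)
1/(S(q(16, -2)) + 75758) = 1/(4*16² + 75758) = 1/(4*256 + 75758) = 1/(1024 + 75758) = 1/76782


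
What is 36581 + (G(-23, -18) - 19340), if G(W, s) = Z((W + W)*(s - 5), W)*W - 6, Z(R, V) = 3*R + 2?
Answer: -55813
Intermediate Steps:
Z(R, V) = 2 + 3*R
G(W, s) = -6 + W*(2 + 6*W*(-5 + s)) (G(W, s) = (2 + 3*((W + W)*(s - 5)))*W - 6 = (2 + 3*((2*W)*(-5 + s)))*W - 6 = (2 + 3*(2*W*(-5 + s)))*W - 6 = (2 + 6*W*(-5 + s))*W - 6 = W*(2 + 6*W*(-5 + s)) - 6 = -6 + W*(2 + 6*W*(-5 + s)))
36581 + (G(-23, -18) - 19340) = 36581 + ((-6 + 2*(-23)*(1 + 3*(-23)*(-5 - 18))) - 19340) = 36581 + ((-6 + 2*(-23)*(1 + 3*(-23)*(-23))) - 19340) = 36581 + ((-6 + 2*(-23)*(1 + 1587)) - 19340) = 36581 + ((-6 + 2*(-23)*1588) - 19340) = 36581 + ((-6 - 73048) - 19340) = 36581 + (-73054 - 19340) = 36581 - 92394 = -55813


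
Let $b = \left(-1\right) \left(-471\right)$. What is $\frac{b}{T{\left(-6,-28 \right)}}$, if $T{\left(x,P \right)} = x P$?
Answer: $\frac{157}{56} \approx 2.8036$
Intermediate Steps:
$T{\left(x,P \right)} = P x$
$b = 471$
$\frac{b}{T{\left(-6,-28 \right)}} = \frac{471}{\left(-28\right) \left(-6\right)} = \frac{471}{168} = 471 \cdot \frac{1}{168} = \frac{157}{56}$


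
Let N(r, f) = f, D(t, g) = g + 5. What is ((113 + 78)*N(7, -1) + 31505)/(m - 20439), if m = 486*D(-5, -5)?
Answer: -10438/6813 ≈ -1.5321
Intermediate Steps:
D(t, g) = 5 + g
m = 0 (m = 486*(5 - 5) = 486*0 = 0)
((113 + 78)*N(7, -1) + 31505)/(m - 20439) = ((113 + 78)*(-1) + 31505)/(0 - 20439) = (191*(-1) + 31505)/(-20439) = (-191 + 31505)*(-1/20439) = 31314*(-1/20439) = -10438/6813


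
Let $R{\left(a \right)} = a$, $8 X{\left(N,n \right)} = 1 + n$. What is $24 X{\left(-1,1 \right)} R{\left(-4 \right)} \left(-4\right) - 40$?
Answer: $56$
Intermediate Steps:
$X{\left(N,n \right)} = \frac{1}{8} + \frac{n}{8}$ ($X{\left(N,n \right)} = \frac{1 + n}{8} = \frac{1}{8} + \frac{n}{8}$)
$24 X{\left(-1,1 \right)} R{\left(-4 \right)} \left(-4\right) - 40 = 24 \left(\frac{1}{8} + \frac{1}{8} \cdot 1\right) \left(-4\right) \left(-4\right) - 40 = 24 \left(\frac{1}{8} + \frac{1}{8}\right) \left(-4\right) \left(-4\right) - 40 = 24 \cdot \frac{1}{4} \left(-4\right) \left(-4\right) - 40 = 24 \left(\left(-1\right) \left(-4\right)\right) - 40 = 24 \cdot 4 - 40 = 96 - 40 = 56$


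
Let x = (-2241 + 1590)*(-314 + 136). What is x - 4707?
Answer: 111171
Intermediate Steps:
x = 115878 (x = -651*(-178) = 115878)
x - 4707 = 115878 - 4707 = 111171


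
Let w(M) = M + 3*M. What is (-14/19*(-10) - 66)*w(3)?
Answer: -13368/19 ≈ -703.58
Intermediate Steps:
w(M) = 4*M
(-14/19*(-10) - 66)*w(3) = (-14/19*(-10) - 66)*(4*3) = (-14*1/19*(-10) - 66)*12 = (-14/19*(-10) - 66)*12 = (140/19 - 66)*12 = -1114/19*12 = -13368/19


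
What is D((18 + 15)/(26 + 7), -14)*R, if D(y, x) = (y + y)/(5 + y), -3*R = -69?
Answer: 23/3 ≈ 7.6667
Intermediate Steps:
R = 23 (R = -⅓*(-69) = 23)
D(y, x) = 2*y/(5 + y) (D(y, x) = (2*y)/(5 + y) = 2*y/(5 + y))
D((18 + 15)/(26 + 7), -14)*R = (2*((18 + 15)/(26 + 7))/(5 + (18 + 15)/(26 + 7)))*23 = (2*(33/33)/(5 + 33/33))*23 = (2*(33*(1/33))/(5 + 33*(1/33)))*23 = (2*1/(5 + 1))*23 = (2*1/6)*23 = (2*1*(⅙))*23 = (⅓)*23 = 23/3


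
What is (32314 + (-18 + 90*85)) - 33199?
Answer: 6747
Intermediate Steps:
(32314 + (-18 + 90*85)) - 33199 = (32314 + (-18 + 7650)) - 33199 = (32314 + 7632) - 33199 = 39946 - 33199 = 6747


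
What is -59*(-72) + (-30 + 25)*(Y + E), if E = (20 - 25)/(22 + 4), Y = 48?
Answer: 104233/26 ≈ 4009.0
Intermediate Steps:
E = -5/26 ≈ -0.19231
-59*(-72) + (-30 + 25)*(Y + E) = -59*(-72) + (-30 + 25)*(48 - 5/26) = 4248 - 5*1243/26 = 4248 - 6215/26 = 104233/26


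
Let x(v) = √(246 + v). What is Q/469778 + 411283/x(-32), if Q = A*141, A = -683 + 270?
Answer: -58233/469778 + 411283*√214/214 ≈ 28115.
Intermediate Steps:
A = -413
Q = -58233 (Q = -413*141 = -58233)
Q/469778 + 411283/x(-32) = -58233/469778 + 411283/(√(246 - 32)) = -58233*1/469778 + 411283/(√214) = -58233/469778 + 411283*(√214/214) = -58233/469778 + 411283*√214/214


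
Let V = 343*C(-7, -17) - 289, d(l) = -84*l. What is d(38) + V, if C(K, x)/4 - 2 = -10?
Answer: -14457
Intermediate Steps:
C(K, x) = -32 (C(K, x) = 8 + 4*(-10) = 8 - 40 = -32)
V = -11265 (V = 343*(-32) - 289 = -10976 - 289 = -11265)
d(38) + V = -84*38 - 11265 = -3192 - 11265 = -14457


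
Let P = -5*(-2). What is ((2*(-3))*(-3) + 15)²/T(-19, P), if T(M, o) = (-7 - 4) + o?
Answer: -1089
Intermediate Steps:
P = 10
T(M, o) = -11 + o
((2*(-3))*(-3) + 15)²/T(-19, P) = ((2*(-3))*(-3) + 15)²/(-11 + 10) = (-6*(-3) + 15)²/(-1) = (18 + 15)²*(-1) = 33²*(-1) = 1089*(-1) = -1089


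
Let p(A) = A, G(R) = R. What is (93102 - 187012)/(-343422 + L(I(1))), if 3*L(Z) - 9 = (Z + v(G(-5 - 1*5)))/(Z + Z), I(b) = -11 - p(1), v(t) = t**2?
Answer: 422595/1545391 ≈ 0.27346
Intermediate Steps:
I(b) = -12 (I(b) = -11 - 1*1 = -11 - 1 = -12)
L(Z) = 3 + (100 + Z)/(6*Z) (L(Z) = 3 + ((Z + (-5 - 1*5)**2)/(Z + Z))/3 = 3 + ((Z + (-5 - 5)**2)/((2*Z)))/3 = 3 + ((Z + (-10)**2)*(1/(2*Z)))/3 = 3 + ((Z + 100)*(1/(2*Z)))/3 = 3 + ((100 + Z)*(1/(2*Z)))/3 = 3 + ((100 + Z)/(2*Z))/3 = 3 + (100 + Z)/(6*Z))
(93102 - 187012)/(-343422 + L(I(1))) = (93102 - 187012)/(-343422 + (1/6)*(100 + 19*(-12))/(-12)) = -93910/(-343422 + (1/6)*(-1/12)*(100 - 228)) = -93910/(-343422 + (1/6)*(-1/12)*(-128)) = -93910/(-343422 + 16/9) = -93910/(-3090782/9) = -93910*(-9/3090782) = 422595/1545391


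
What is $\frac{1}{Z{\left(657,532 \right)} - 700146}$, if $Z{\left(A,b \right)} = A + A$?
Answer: $- \frac{1}{698832} \approx -1.431 \cdot 10^{-6}$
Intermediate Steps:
$Z{\left(A,b \right)} = 2 A$
$\frac{1}{Z{\left(657,532 \right)} - 700146} = \frac{1}{2 \cdot 657 - 700146} = \frac{1}{1314 - 700146} = \frac{1}{-698832} = - \frac{1}{698832}$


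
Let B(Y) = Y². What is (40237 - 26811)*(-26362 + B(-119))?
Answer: -163810626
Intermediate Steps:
(40237 - 26811)*(-26362 + B(-119)) = (40237 - 26811)*(-26362 + (-119)²) = 13426*(-26362 + 14161) = 13426*(-12201) = -163810626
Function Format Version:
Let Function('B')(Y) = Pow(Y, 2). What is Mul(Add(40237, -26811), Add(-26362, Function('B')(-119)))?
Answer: -163810626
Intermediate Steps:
Mul(Add(40237, -26811), Add(-26362, Function('B')(-119))) = Mul(Add(40237, -26811), Add(-26362, Pow(-119, 2))) = Mul(13426, Add(-26362, 14161)) = Mul(13426, -12201) = -163810626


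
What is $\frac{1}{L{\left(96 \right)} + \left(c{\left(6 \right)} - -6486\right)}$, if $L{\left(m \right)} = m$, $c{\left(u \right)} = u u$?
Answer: $\frac{1}{6618} \approx 0.0001511$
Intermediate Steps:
$c{\left(u \right)} = u^{2}$
$\frac{1}{L{\left(96 \right)} + \left(c{\left(6 \right)} - -6486\right)} = \frac{1}{96 + \left(6^{2} - -6486\right)} = \frac{1}{96 + \left(36 + 6486\right)} = \frac{1}{96 + 6522} = \frac{1}{6618}$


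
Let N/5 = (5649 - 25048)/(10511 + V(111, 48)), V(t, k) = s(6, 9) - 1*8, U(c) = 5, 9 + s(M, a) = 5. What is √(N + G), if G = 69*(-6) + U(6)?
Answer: 7*I*√940857386/10499 ≈ 20.451*I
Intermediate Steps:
s(M, a) = -4 (s(M, a) = -9 + 5 = -4)
V(t, k) = -12 (V(t, k) = -4 - 1*8 = -4 - 8 = -12)
N = -96995/10499 (N = 5*((5649 - 25048)/(10511 - 12)) = 5*(-19399/10499) = -96995/10499 ≈ -9.2385)
G = -409 (G = 69*(-6) + 5 = -414 + 5 = -409)
√(N + G) = √(-96995/10499 - 409) = √(-4391086/10499) = 7*I*√940857386/10499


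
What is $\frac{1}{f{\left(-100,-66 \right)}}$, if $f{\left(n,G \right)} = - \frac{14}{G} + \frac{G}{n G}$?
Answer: $\frac{3300}{667} \approx 4.9475$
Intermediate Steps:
$f{\left(n,G \right)} = \frac{1}{n} - \frac{14}{G}$ ($f{\left(n,G \right)} = - \frac{14}{G} + \frac{G}{G n} = - \frac{14}{G} + G \frac{1}{G n} = - \frac{14}{G} + \frac{1}{n} = \frac{1}{n} - \frac{14}{G}$)
$\frac{1}{f{\left(-100,-66 \right)}} = \frac{1}{\frac{1}{-100} - \frac{14}{-66}} = \frac{1}{- \frac{1}{100} - - \frac{7}{33}} = \frac{1}{- \frac{1}{100} + \frac{7}{33}} = \frac{1}{\frac{667}{3300}} = \frac{3300}{667}$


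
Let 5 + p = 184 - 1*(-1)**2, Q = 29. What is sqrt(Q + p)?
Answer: 3*sqrt(23) ≈ 14.387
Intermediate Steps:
p = 178 (p = -5 + (184 - 1*(-1)**2) = -5 + (184 - 1*1) = -5 + (184 - 1) = -5 + 183 = 178)
sqrt(Q + p) = sqrt(29 + 178) = sqrt(207) = 3*sqrt(23)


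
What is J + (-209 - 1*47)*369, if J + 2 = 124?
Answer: -94342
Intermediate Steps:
J = 122 (J = -2 + 124 = 122)
J + (-209 - 1*47)*369 = 122 + (-209 - 1*47)*369 = 122 + (-209 - 47)*369 = 122 - 256*369 = 122 - 94464 = -94342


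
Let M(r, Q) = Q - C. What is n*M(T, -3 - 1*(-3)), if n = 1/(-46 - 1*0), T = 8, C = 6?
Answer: 3/23 ≈ 0.13043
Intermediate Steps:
M(r, Q) = -6 + Q (M(r, Q) = Q - 1*6 = Q - 6 = -6 + Q)
n = -1/46 (n = 1/(-46 + 0) = 1/(-46) = -1/46 ≈ -0.021739)
n*M(T, -3 - 1*(-3)) = -(-6 + (-3 - 1*(-3)))/46 = -(-6 + (-3 + 3))/46 = -(-6 + 0)/46 = -1/46*(-6) = 3/23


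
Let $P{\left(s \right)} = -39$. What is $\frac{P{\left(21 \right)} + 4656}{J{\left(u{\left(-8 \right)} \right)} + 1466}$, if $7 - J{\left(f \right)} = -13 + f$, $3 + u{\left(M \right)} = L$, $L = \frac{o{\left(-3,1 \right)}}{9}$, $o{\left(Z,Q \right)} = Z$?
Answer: $\frac{13851}{4468} \approx 3.1$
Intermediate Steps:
$L = - \frac{1}{3}$ ($L = - \frac{3}{9} = \left(-3\right) \frac{1}{9} = - \frac{1}{3} \approx -0.33333$)
$u{\left(M \right)} = - \frac{10}{3}$ ($u{\left(M \right)} = -3 - \frac{1}{3} = - \frac{10}{3}$)
$J{\left(f \right)} = 20 - f$ ($J{\left(f \right)} = 7 - \left(-13 + f\right) = 20 - f$)
$\frac{P{\left(21 \right)} + 4656}{J{\left(u{\left(-8 \right)} \right)} + 1466} = \frac{-39 + 4656}{\left(20 - - \frac{10}{3}\right) + 1466} = \frac{4617}{\left(20 + \frac{10}{3}\right) + 1466} = \frac{4617}{\frac{70}{3} + 1466} = \frac{4617}{\frac{4468}{3}} = 4617 \cdot \frac{3}{4468} = \frac{13851}{4468}$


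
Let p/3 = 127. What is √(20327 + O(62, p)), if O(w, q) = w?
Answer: √20389 ≈ 142.79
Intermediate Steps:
p = 381 (p = 3*127 = 381)
√(20327 + O(62, p)) = √(20327 + 62) = √20389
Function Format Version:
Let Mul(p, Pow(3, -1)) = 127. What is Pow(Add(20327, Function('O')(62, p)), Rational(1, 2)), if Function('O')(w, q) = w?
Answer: Pow(20389, Rational(1, 2)) ≈ 142.79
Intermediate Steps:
p = 381 (p = Mul(3, 127) = 381)
Pow(Add(20327, Function('O')(62, p)), Rational(1, 2)) = Pow(Add(20327, 62), Rational(1, 2)) = Pow(20389, Rational(1, 2))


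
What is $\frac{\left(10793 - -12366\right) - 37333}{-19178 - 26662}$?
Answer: $\frac{7087}{22920} \approx 0.30921$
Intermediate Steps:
$\frac{\left(10793 - -12366\right) - 37333}{-19178 - 26662} = \frac{\left(10793 + 12366\right) - 37333}{-45840} = \left(23159 - 37333\right) \left(- \frac{1}{45840}\right) = \left(-14174\right) \left(- \frac{1}{45840}\right) = \frac{7087}{22920}$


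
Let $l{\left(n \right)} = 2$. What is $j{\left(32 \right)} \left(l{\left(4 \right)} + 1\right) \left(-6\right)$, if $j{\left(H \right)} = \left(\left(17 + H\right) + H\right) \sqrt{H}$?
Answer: $- 5832 \sqrt{2} \approx -8247.7$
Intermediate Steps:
$j{\left(H \right)} = \sqrt{H} \left(17 + 2 H\right)$ ($j{\left(H \right)} = \left(17 + 2 H\right) \sqrt{H} = \sqrt{H} \left(17 + 2 H\right)$)
$j{\left(32 \right)} \left(l{\left(4 \right)} + 1\right) \left(-6\right) = \sqrt{32} \left(17 + 2 \cdot 32\right) \left(2 + 1\right) \left(-6\right) = 4 \sqrt{2} \left(17 + 64\right) 3 \left(-6\right) = 4 \sqrt{2} \cdot 81 \left(-18\right) = 324 \sqrt{2} \left(-18\right) = - 5832 \sqrt{2}$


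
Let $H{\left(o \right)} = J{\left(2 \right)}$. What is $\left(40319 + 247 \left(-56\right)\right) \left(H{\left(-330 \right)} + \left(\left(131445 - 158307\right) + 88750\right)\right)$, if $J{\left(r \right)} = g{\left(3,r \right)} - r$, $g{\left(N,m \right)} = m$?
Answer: $1639227456$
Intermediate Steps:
$J{\left(r \right)} = 0$ ($J{\left(r \right)} = r - r = 0$)
$H{\left(o \right)} = 0$
$\left(40319 + 247 \left(-56\right)\right) \left(H{\left(-330 \right)} + \left(\left(131445 - 158307\right) + 88750\right)\right) = \left(40319 + 247 \left(-56\right)\right) \left(0 + \left(\left(131445 - 158307\right) + 88750\right)\right) = \left(40319 - 13832\right) \left(0 + \left(-26862 + 88750\right)\right) = 26487 \left(0 + 61888\right) = 26487 \cdot 61888 = 1639227456$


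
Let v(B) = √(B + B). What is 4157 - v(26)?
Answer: 4157 - 2*√13 ≈ 4149.8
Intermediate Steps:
v(B) = √2*√B (v(B) = √(2*B) = √2*√B)
4157 - v(26) = 4157 - √2*√26 = 4157 - 2*√13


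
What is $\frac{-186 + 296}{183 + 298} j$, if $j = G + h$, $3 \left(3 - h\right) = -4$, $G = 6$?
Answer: $\frac{3410}{1443} \approx 2.3631$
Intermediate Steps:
$h = \frac{13}{3}$ ($h = 3 - - \frac{4}{3} = 3 + \frac{4}{3} = \frac{13}{3} \approx 4.3333$)
$j = \frac{31}{3}$ ($j = 6 + \frac{13}{3} = \frac{31}{3} \approx 10.333$)
$\frac{-186 + 296}{183 + 298} j = \frac{-186 + 296}{183 + 298} \cdot \frac{31}{3} = \frac{110}{481} \cdot \frac{31}{3} = \frac{3410}{1443}$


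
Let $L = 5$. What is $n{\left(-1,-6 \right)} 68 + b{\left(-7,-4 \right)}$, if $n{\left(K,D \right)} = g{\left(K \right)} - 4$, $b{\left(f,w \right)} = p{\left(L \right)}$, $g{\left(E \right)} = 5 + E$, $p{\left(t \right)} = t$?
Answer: $5$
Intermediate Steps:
$b{\left(f,w \right)} = 5$
$n{\left(K,D \right)} = 1 + K$ ($n{\left(K,D \right)} = \left(5 + K\right) - 4 = 1 + K$)
$n{\left(-1,-6 \right)} 68 + b{\left(-7,-4 \right)} = \left(1 - 1\right) 68 + 5 = 0 \cdot 68 + 5 = 0 + 5 = 5$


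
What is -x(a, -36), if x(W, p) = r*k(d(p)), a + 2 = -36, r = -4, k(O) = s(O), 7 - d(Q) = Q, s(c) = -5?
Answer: -20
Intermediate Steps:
d(Q) = 7 - Q
k(O) = -5
a = -38 (a = -2 - 36 = -38)
x(W, p) = 20 (x(W, p) = -4*(-5) = 20)
-x(a, -36) = -1*20 = -20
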